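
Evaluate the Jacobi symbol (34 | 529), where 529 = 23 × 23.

Pull out 2: since 529 ≡ 1 (mod 8), (2/529) = +1.
Reciprocity: 17 ≡ 1 and 529 ≡ 1 (mod 4), so (17/529) = +(529/17).
Reduce top mod 17: now compute (2/17).
Pull out 2: since 17 ≡ 1 (mod 8), (2/17) = +1.
Reached (1/17) = 1. Collecting the sign flips along the way, the symbol is +1.

1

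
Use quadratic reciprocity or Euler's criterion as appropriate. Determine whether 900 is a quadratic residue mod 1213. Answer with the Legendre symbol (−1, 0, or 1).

1

Pull out 2^2: since 1213 ≡ 5 (mod 8), (2/1213) = -1, so (2/1213)^2 = +1.
Reciprocity: 225 ≡ 1 and 1213 ≡ 1 (mod 4), so (225/1213) = +(1213/225).
Reduce top mod 225: now compute (88/225).
Pull out 2^3: since 225 ≡ 1 (mod 8), (2/225) = +1, so (2/225)^3 = +1.
Reciprocity: 11 ≡ 3 and 225 ≡ 1 (mod 4), so (11/225) = +(225/11).
Reduce top mod 11: now compute (5/11).
Reciprocity: 5 ≡ 1 and 11 ≡ 3 (mod 4), so (5/11) = +(11/5).
Reduce top mod 5: now compute (1/5).
Reached (1/5) = 1. Collecting the sign flips along the way, the symbol is +1.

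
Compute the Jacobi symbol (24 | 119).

1

Pull out 2^3: since 119 ≡ 7 (mod 8), (2/119) = +1, so (2/119)^3 = +1.
Reciprocity: 3 ≡ 3 and 119 ≡ 3 (mod 4), so (3/119) = −(119/3).
Reduce top mod 3: now compute (2/3).
Pull out 2: since 3 ≡ 3 (mod 8), (2/3) = -1.
Reached (1/3) = 1. Collecting the sign flips along the way, the symbol is +1.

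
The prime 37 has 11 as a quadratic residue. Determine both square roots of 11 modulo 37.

14, 23

37 ≡ 1 (mod 4), so we find a root by search.
Trying successive values, 14² = 196 ≡ 11 (mod 37). The other root is 37 − 14 = 23.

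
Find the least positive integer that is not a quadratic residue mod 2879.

7

(2/2879) = +1, so 2 is a residue.
(3/2879) = +1, so 3 is a residue.
(4/2879) = +1, so 4 is a residue.
(5/2879) = +1, so 5 is a residue.
(6/2879) = +1, so 6 is a residue.
(7/2879) = −1, so 7 is the smallest positive non-residue mod 2879.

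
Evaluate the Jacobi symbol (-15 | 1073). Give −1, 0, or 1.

First reduce: -15 ≡ 1058 (mod 1073).
Pull out 2: since 1073 ≡ 1 (mod 8), (2/1073) = +1.
Reciprocity: 529 ≡ 1 and 1073 ≡ 1 (mod 4), so (529/1073) = +(1073/529).
Reduce top mod 529: now compute (15/529).
Reciprocity: 15 ≡ 3 and 529 ≡ 1 (mod 4), so (15/529) = +(529/15).
Reduce top mod 15: now compute (4/15).
Pull out 2^2: since 15 ≡ 7 (mod 8), (2/15) = +1, so (2/15)^2 = +1.
Reached (1/15) = 1. Collecting the sign flips along the way, the symbol is +1.

1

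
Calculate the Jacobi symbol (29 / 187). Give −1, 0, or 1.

Reciprocity: 29 ≡ 1 and 187 ≡ 3 (mod 4), so (29/187) = +(187/29).
Reduce top mod 29: now compute (13/29).
Reciprocity: 13 ≡ 1 and 29 ≡ 1 (mod 4), so (13/29) = +(29/13).
Reduce top mod 13: now compute (3/13).
Reciprocity: 3 ≡ 3 and 13 ≡ 1 (mod 4), so (3/13) = +(13/3).
Reduce top mod 3: now compute (1/3).
Reached (1/3) = 1. Collecting the sign flips along the way, the symbol is +1.

1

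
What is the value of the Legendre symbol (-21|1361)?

First reduce: -21 ≡ 1340 (mod 1361).
Pull out 2^2: since 1361 ≡ 1 (mod 8), (2/1361) = +1, so (2/1361)^2 = +1.
Reciprocity: 335 ≡ 3 and 1361 ≡ 1 (mod 4), so (335/1361) = +(1361/335).
Reduce top mod 335: now compute (21/335).
Reciprocity: 21 ≡ 1 and 335 ≡ 3 (mod 4), so (21/335) = +(335/21).
Reduce top mod 21: now compute (20/21).
Pull out 2^2: since 21 ≡ 5 (mod 8), (2/21) = -1, so (2/21)^2 = +1.
Reciprocity: 5 ≡ 1 and 21 ≡ 1 (mod 4), so (5/21) = +(21/5).
Reduce top mod 5: now compute (1/5).
Reached (1/5) = 1. Collecting the sign flips along the way, the symbol is +1.

1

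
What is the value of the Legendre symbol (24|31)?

Pull out 2^3: since 31 ≡ 7 (mod 8), (2/31) = +1, so (2/31)^3 = +1.
Reciprocity: 3 ≡ 3 and 31 ≡ 3 (mod 4), so (3/31) = −(31/3).
Reduce top mod 3: now compute (1/3).
Reached (1/3) = 1. Collecting the sign flips along the way, the symbol is -1.

-1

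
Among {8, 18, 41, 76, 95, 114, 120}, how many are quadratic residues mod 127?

(8/127) = +1 → QR.
(18/127) = +1 → QR.
(41/127) = +1 → QR.
(76/127) = +1 → QR.
(95/127) = -1 → non-residue.
(114/127) = -1 → non-residue.
(120/127) = +1 → QR.
Total quadratic residues among the 7: 5.

5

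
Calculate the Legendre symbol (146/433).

Pull out 2: since 433 ≡ 1 (mod 8), (2/433) = +1.
Reciprocity: 73 ≡ 1 and 433 ≡ 1 (mod 4), so (73/433) = +(433/73).
Reduce top mod 73: now compute (68/73).
Pull out 2^2: since 73 ≡ 1 (mod 8), (2/73) = +1, so (2/73)^2 = +1.
Reciprocity: 17 ≡ 1 and 73 ≡ 1 (mod 4), so (17/73) = +(73/17).
Reduce top mod 17: now compute (5/17).
Reciprocity: 5 ≡ 1 and 17 ≡ 1 (mod 4), so (5/17) = +(17/5).
Reduce top mod 5: now compute (2/5).
Pull out 2: since 5 ≡ 5 (mod 8), (2/5) = -1.
Reached (1/5) = 1. Collecting the sign flips along the way, the symbol is -1.

-1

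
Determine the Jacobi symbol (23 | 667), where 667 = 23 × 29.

Reciprocity: 23 ≡ 3 and 667 ≡ 3 (mod 4), so (23/667) = −(667/23).
Reduce top mod 23: now compute (0/23).
Top reduces to 0: gcd > 1, so the symbol is 0.

0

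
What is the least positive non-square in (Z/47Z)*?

(2/47) = +1, so 2 is a residue.
(3/47) = +1, so 3 is a residue.
(4/47) = +1, so 4 is a residue.
(5/47) = −1, so 5 is the smallest positive non-residue mod 47.

5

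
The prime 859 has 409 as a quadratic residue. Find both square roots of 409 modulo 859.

145, 714

Since 859 ≡ 3 (mod 4), a square root of 409 is 409^((859+1)/4) = 409^215 mod 859.
Repeated squaring: 409^2≡635, 409^4≡354, 409^8≡761, 409^16≡155, 409^32≡832, 409^64≡729, 409^128≡579 (mod 859).
409^215 = 409^(128+64+16+4+2+1) ≡ 714 (mod 859).
Check: 714² = 509796 ≡ 409 (mod 859). The two roots are 145 and 714.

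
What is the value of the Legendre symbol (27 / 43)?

-1

Reciprocity: 27 ≡ 3 and 43 ≡ 3 (mod 4), so (27/43) = −(43/27).
Reduce top mod 27: now compute (16/27).
Pull out 2^4: since 27 ≡ 3 (mod 8), (2/27) = -1, so (2/27)^4 = +1.
Reached (1/27) = 1. Collecting the sign flips along the way, the symbol is -1.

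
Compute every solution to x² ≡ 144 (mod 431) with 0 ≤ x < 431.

12, 419

Since 431 ≡ 3 (mod 4), a square root of 144 is 144^((431+1)/4) = 144^108 mod 431.
Repeated squaring: 144^2≡48, 144^4≡149, 144^8≡220, 144^16≡128, 144^32≡6, 144^64≡36 (mod 431).
144^108 = 144^(64+32+8+4) ≡ 12 (mod 431).
Check: 12² = 144 ≡ 144 (mod 431). The two roots are 12 and 419.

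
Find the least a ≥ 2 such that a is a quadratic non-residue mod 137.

3

(2/137) = +1, so 2 is a residue.
(3/137) = −1, so 3 is the smallest positive non-residue mod 137.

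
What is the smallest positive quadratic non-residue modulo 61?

(2/61) = −1, so 2 is the smallest positive non-residue mod 61.

2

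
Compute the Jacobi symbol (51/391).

0

Reciprocity: 51 ≡ 3 and 391 ≡ 3 (mod 4), so (51/391) = −(391/51).
Reduce top mod 51: now compute (34/51).
Pull out 2: since 51 ≡ 3 (mod 8), (2/51) = -1.
Reciprocity: 17 ≡ 1 and 51 ≡ 3 (mod 4), so (17/51) = +(51/17).
Reduce top mod 17: now compute (0/17).
Top reduces to 0: gcd > 1, so the symbol is 0.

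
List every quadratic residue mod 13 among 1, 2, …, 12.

1 3 4 9 10 12

Square k = 1,…,6 (k and 13−k give the same square):
1²=1, 2²=4, 3²=9, 4²≡3, 5²≡12, 6²≡10 (mod 13).
So the quadratic residues mod 13 are {1, 3, 4, 9, 10, 12}.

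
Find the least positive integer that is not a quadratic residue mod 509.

2

(2/509) = −1, so 2 is the smallest positive non-residue mod 509.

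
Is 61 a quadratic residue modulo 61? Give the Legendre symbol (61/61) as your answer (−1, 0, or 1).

First reduce: 61 ≡ 0 (mod 61).
Top reduces to 0: gcd > 1, so the symbol is 0.

0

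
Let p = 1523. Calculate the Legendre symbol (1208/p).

Pull out 2^3: since 1523 ≡ 3 (mod 8), (2/1523) = -1, so (2/1523)^3 = -1.
Reciprocity: 151 ≡ 3 and 1523 ≡ 3 (mod 4), so (151/1523) = −(1523/151).
Reduce top mod 151: now compute (13/151).
Reciprocity: 13 ≡ 1 and 151 ≡ 3 (mod 4), so (13/151) = +(151/13).
Reduce top mod 13: now compute (8/13).
Pull out 2^3: since 13 ≡ 5 (mod 8), (2/13) = -1, so (2/13)^3 = -1.
Reached (1/13) = 1. Collecting the sign flips along the way, the symbol is -1.

-1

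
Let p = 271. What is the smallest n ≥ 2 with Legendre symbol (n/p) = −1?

3

(2/271) = +1, so 2 is a residue.
(3/271) = −1, so 3 is the smallest positive non-residue mod 271.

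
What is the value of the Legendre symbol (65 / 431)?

Reciprocity: 65 ≡ 1 and 431 ≡ 3 (mod 4), so (65/431) = +(431/65).
Reduce top mod 65: now compute (41/65).
Reciprocity: 41 ≡ 1 and 65 ≡ 1 (mod 4), so (41/65) = +(65/41).
Reduce top mod 41: now compute (24/41).
Pull out 2^3: since 41 ≡ 1 (mod 8), (2/41) = +1, so (2/41)^3 = +1.
Reciprocity: 3 ≡ 3 and 41 ≡ 1 (mod 4), so (3/41) = +(41/3).
Reduce top mod 3: now compute (2/3).
Pull out 2: since 3 ≡ 3 (mod 8), (2/3) = -1.
Reached (1/3) = 1. Collecting the sign flips along the way, the symbol is -1.

-1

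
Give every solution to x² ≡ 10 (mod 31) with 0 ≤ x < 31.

Since 31 ≡ 3 (mod 4), a square root of 10 is 10^((31+1)/4) = 10^8 mod 31.
Repeated squaring: 10^2≡7, 10^4≡18, 10^8≡14 (mod 31).
10^8 = 10^(8) ≡ 14 (mod 31).
Check: 14² = 196 ≡ 10 (mod 31). The two roots are 14 and 17.

14, 17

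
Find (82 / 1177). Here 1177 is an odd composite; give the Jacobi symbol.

Pull out 2: since 1177 ≡ 1 (mod 8), (2/1177) = +1.
Reciprocity: 41 ≡ 1 and 1177 ≡ 1 (mod 4), so (41/1177) = +(1177/41).
Reduce top mod 41: now compute (29/41).
Reciprocity: 29 ≡ 1 and 41 ≡ 1 (mod 4), so (29/41) = +(41/29).
Reduce top mod 29: now compute (12/29).
Pull out 2^2: since 29 ≡ 5 (mod 8), (2/29) = -1, so (2/29)^2 = +1.
Reciprocity: 3 ≡ 3 and 29 ≡ 1 (mod 4), so (3/29) = +(29/3).
Reduce top mod 3: now compute (2/3).
Pull out 2: since 3 ≡ 3 (mod 8), (2/3) = -1.
Reached (1/3) = 1. Collecting the sign flips along the way, the symbol is -1.

-1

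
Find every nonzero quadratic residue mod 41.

Square k = 1,…,20 (k and 41−k give the same square):
1²=1, 2²=4, 3²=9, 4²=16, 5²=25, 6²=36, 7²≡8, 8²≡23, 9²≡40, 10²≡18, 11²≡39, 12²≡21, 13²≡5, 14²≡32, 15²≡20, 16²≡10, 17²≡2, 18²≡37, 19²≡33, 20²≡31 (mod 41).
So the quadratic residues mod 41 are {1, 2, 4, 5, 8, 9, 10, 16, 18, 20, 21, 23, 25, 31, 32, 33, 36, 37, 39, 40}.

1 2 4 5 8 9 10 16 18 20 21 23 25 31 32 33 36 37 39 40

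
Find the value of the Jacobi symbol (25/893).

Reciprocity: 25 ≡ 1 and 893 ≡ 1 (mod 4), so (25/893) = +(893/25).
Reduce top mod 25: now compute (18/25).
Pull out 2: since 25 ≡ 1 (mod 8), (2/25) = +1.
Reciprocity: 9 ≡ 1 and 25 ≡ 1 (mod 4), so (9/25) = +(25/9).
Reduce top mod 9: now compute (7/9).
Reciprocity: 7 ≡ 3 and 9 ≡ 1 (mod 4), so (7/9) = +(9/7).
Reduce top mod 7: now compute (2/7).
Pull out 2: since 7 ≡ 7 (mod 8), (2/7) = +1.
Reached (1/7) = 1. Collecting the sign flips along the way, the symbol is +1.

1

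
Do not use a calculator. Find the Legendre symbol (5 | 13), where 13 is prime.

-1

Reciprocity: 5 ≡ 1 and 13 ≡ 1 (mod 4), so (5/13) = +(13/5).
Reduce top mod 5: now compute (3/5).
Reciprocity: 3 ≡ 3 and 5 ≡ 1 (mod 4), so (3/5) = +(5/3).
Reduce top mod 3: now compute (2/3).
Pull out 2: since 3 ≡ 3 (mod 8), (2/3) = -1.
Reached (1/3) = 1. Collecting the sign flips along the way, the symbol is -1.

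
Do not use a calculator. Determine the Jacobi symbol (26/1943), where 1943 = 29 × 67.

Pull out 2: since 1943 ≡ 7 (mod 8), (2/1943) = +1.
Reciprocity: 13 ≡ 1 and 1943 ≡ 3 (mod 4), so (13/1943) = +(1943/13).
Reduce top mod 13: now compute (6/13).
Pull out 2: since 13 ≡ 5 (mod 8), (2/13) = -1.
Reciprocity: 3 ≡ 3 and 13 ≡ 1 (mod 4), so (3/13) = +(13/3).
Reduce top mod 3: now compute (1/3).
Reached (1/3) = 1. Collecting the sign flips along the way, the symbol is -1.

-1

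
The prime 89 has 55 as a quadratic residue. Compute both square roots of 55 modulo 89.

89 ≡ 1 (mod 4), so we find a root by search.
Trying successive values, 12² = 144 ≡ 55 (mod 89). The other root is 89 − 12 = 77.

12, 77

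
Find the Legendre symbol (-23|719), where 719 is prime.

1

First reduce: -23 ≡ 696 (mod 719).
Pull out 2^3: since 719 ≡ 7 (mod 8), (2/719) = +1, so (2/719)^3 = +1.
Reciprocity: 87 ≡ 3 and 719 ≡ 3 (mod 4), so (87/719) = −(719/87).
Reduce top mod 87: now compute (23/87).
Reciprocity: 23 ≡ 3 and 87 ≡ 3 (mod 4), so (23/87) = −(87/23).
Reduce top mod 23: now compute (18/23).
Pull out 2: since 23 ≡ 7 (mod 8), (2/23) = +1.
Reciprocity: 9 ≡ 1 and 23 ≡ 3 (mod 4), so (9/23) = +(23/9).
Reduce top mod 9: now compute (5/9).
Reciprocity: 5 ≡ 1 and 9 ≡ 1 (mod 4), so (5/9) = +(9/5).
Reduce top mod 5: now compute (4/5).
Pull out 2^2: since 5 ≡ 5 (mod 8), (2/5) = -1, so (2/5)^2 = +1.
Reached (1/5) = 1. Collecting the sign flips along the way, the symbol is +1.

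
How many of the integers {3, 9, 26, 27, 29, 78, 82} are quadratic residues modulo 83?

(3/83) = +1 → QR.
(9/83) = +1 → QR.
(26/83) = +1 → QR.
(27/83) = +1 → QR.
(29/83) = +1 → QR.
(78/83) = +1 → QR.
(82/83) = -1 → non-residue.
Total quadratic residues among the 7: 6.

6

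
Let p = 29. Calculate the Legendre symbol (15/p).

Euler's criterion: (15/29) ≡ 15^14 (mod 29).
15^2 ≡ 22 (mod 29)
15^4 ≡ 20 (mod 29)
15^8 ≡ 23 (mod 29)
15^14 = 15^(8+4+2) ≡ 28 (mod 29).
Result is 28 ≡ −1, so (15/29) = −1.

-1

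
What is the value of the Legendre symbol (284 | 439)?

1

Pull out 2^2: since 439 ≡ 7 (mod 8), (2/439) = +1, so (2/439)^2 = +1.
Reciprocity: 71 ≡ 3 and 439 ≡ 3 (mod 4), so (71/439) = −(439/71).
Reduce top mod 71: now compute (13/71).
Reciprocity: 13 ≡ 1 and 71 ≡ 3 (mod 4), so (13/71) = +(71/13).
Reduce top mod 13: now compute (6/13).
Pull out 2: since 13 ≡ 5 (mod 8), (2/13) = -1.
Reciprocity: 3 ≡ 3 and 13 ≡ 1 (mod 4), so (3/13) = +(13/3).
Reduce top mod 3: now compute (1/3).
Reached (1/3) = 1. Collecting the sign flips along the way, the symbol is +1.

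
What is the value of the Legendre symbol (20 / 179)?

1

Pull out 2^2: since 179 ≡ 3 (mod 8), (2/179) = -1, so (2/179)^2 = +1.
Reciprocity: 5 ≡ 1 and 179 ≡ 3 (mod 4), so (5/179) = +(179/5).
Reduce top mod 5: now compute (4/5).
Pull out 2^2: since 5 ≡ 5 (mod 8), (2/5) = -1, so (2/5)^2 = +1.
Reached (1/5) = 1. Collecting the sign flips along the way, the symbol is +1.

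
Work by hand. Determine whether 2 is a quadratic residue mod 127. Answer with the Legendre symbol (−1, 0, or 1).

Pull out 2: since 127 ≡ 7 (mod 8), (2/127) = +1.
Reached (1/127) = 1. Collecting the sign flips along the way, the symbol is +1.

1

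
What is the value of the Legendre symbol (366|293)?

First reduce: 366 ≡ 73 (mod 293).
Reciprocity: 73 ≡ 1 and 293 ≡ 1 (mod 4), so (73/293) = +(293/73).
Reduce top mod 73: now compute (1/73).
Reached (1/73) = 1. Collecting the sign flips along the way, the symbol is +1.

1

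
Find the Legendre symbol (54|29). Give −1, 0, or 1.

First reduce: 54 ≡ 25 (mod 29).
Reciprocity: 25 ≡ 1 and 29 ≡ 1 (mod 4), so (25/29) = +(29/25).
Reduce top mod 25: now compute (4/25).
Pull out 2^2: since 25 ≡ 1 (mod 8), (2/25) = +1, so (2/25)^2 = +1.
Reached (1/25) = 1. Collecting the sign flips along the way, the symbol is +1.

1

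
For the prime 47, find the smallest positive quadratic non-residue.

5

(2/47) = +1, so 2 is a residue.
(3/47) = +1, so 3 is a residue.
(4/47) = +1, so 4 is a residue.
(5/47) = −1, so 5 is the smallest positive non-residue mod 47.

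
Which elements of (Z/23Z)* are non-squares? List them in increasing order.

Square k = 1,…,11 (k and 23−k give the same square):
1²=1, 2²=4, 3²=9, 4²=16, 5²≡2, 6²≡13, 7²≡3, 8²≡18, 9²≡12, 10²≡8, 11²≡6 (mod 23).
The residues are {1, 2, 3, 4, 6, 8, 9, 12, 13, 16, 18}; the non-residues are the remaining 11 nonzero classes.

5 7 10 11 14 15 17 19 20 21 22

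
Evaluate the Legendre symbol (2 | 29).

Euler's criterion: (2/29) ≡ 2^14 (mod 29).
2^2 ≡ 4 (mod 29)
2^4 ≡ 16 (mod 29)
2^8 ≡ 24 (mod 29)
2^14 = 2^(8+4+2) ≡ 28 (mod 29).
Result is 28 ≡ −1, so (2/29) = −1.

-1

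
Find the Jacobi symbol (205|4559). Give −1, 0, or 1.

Reciprocity: 205 ≡ 1 and 4559 ≡ 3 (mod 4), so (205/4559) = +(4559/205).
Reduce top mod 205: now compute (49/205).
Reciprocity: 49 ≡ 1 and 205 ≡ 1 (mod 4), so (49/205) = +(205/49).
Reduce top mod 49: now compute (9/49).
Reciprocity: 9 ≡ 1 and 49 ≡ 1 (mod 4), so (9/49) = +(49/9).
Reduce top mod 9: now compute (4/9).
Pull out 2^2: since 9 ≡ 1 (mod 8), (2/9) = +1, so (2/9)^2 = +1.
Reached (1/9) = 1. Collecting the sign flips along the way, the symbol is +1.

1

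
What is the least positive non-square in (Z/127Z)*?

(2/127) = +1, so 2 is a residue.
(3/127) = −1, so 3 is the smallest positive non-residue mod 127.

3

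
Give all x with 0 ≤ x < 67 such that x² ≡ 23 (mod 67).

31, 36

Since 67 ≡ 3 (mod 4), a square root of 23 is 23^((67+1)/4) = 23^17 mod 67.
Repeated squaring: 23^2≡60, 23^4≡49, 23^8≡56, 23^16≡54 (mod 67).
23^17 = 23^(16+1) ≡ 36 (mod 67).
Check: 36² = 1296 ≡ 23 (mod 67). The two roots are 31 and 36.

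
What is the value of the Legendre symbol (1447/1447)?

First reduce: 1447 ≡ 0 (mod 1447).
Top reduces to 0: gcd > 1, so the symbol is 0.

0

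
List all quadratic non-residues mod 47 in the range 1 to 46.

5, 10, 11, 13, 15, 19, 20, 22, 23, 26, 29, 30, 31, 33, 35, 38, 39, 40, 41, 43, 44, 45, 46

Square k = 1,…,23 (k and 47−k give the same square):
1²=1, 2²=4, 3²=9, 4²=16, 5²=25, 6²=36, 7²≡2, 8²≡17, 9²≡34, 10²≡6, 11²≡27, 12²≡3, 13²≡28, 14²≡8, 15²≡37, 16²≡21, 17²≡7, 18²≡42, 19²≡32, 20²≡24, 21²≡18, 22²≡14, 23²≡12 (mod 47).
The residues are {1, 2, 3, 4, 6, 7, 8, 9, 12, 14, 16, 17, 18, 21, 24, 25, 27, 28, 32, 34, 36, 37, 42}; the non-residues are the remaining 23 nonzero classes.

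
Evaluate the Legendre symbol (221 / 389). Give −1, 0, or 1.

Euler's criterion: (221/389) ≡ 221^194 (mod 389).
221^2 ≡ 216 (mod 389)
221^4 ≡ 365 (mod 389)
221^8 ≡ 187 (mod 389)
221^16 ≡ 348 (mod 389)
221^32 ≡ 125 (mod 389)
221^64 ≡ 65 (mod 389)
221^128 ≡ 335 (mod 389)
221^194 = 221^(128+64+2) ≡ 1 (mod 389).
Result is 1, so (221/389) = 1.

1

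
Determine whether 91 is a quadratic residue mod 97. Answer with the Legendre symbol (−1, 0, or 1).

1

Euler's criterion: (91/97) ≡ 91^48 (mod 97).
91^2 ≡ 36 (mod 97)
91^4 ≡ 35 (mod 97)
91^8 ≡ 61 (mod 97)
91^16 ≡ 35 (mod 97)
91^32 ≡ 61 (mod 97)
91^48 = 91^(32+16) ≡ 1 (mod 97).
Result is 1, so (91/97) = 1.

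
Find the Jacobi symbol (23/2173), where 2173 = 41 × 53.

-1

Reciprocity: 23 ≡ 3 and 2173 ≡ 1 (mod 4), so (23/2173) = +(2173/23).
Reduce top mod 23: now compute (11/23).
Reciprocity: 11 ≡ 3 and 23 ≡ 3 (mod 4), so (11/23) = −(23/11).
Reduce top mod 11: now compute (1/11).
Reached (1/11) = 1. Collecting the sign flips along the way, the symbol is -1.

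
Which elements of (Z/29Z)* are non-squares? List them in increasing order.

2, 3, 8, 10, 11, 12, 14, 15, 17, 18, 19, 21, 26, 27

Square k = 1,…,14 (k and 29−k give the same square):
1²=1, 2²=4, 3²=9, 4²=16, 5²=25, 6²≡7, 7²≡20, 8²≡6, 9²≡23, 10²≡13, 11²≡5, 12²≡28, 13²≡24, 14²≡22 (mod 29).
The residues are {1, 4, 5, 6, 7, 9, 13, 16, 20, 22, 23, 24, 25, 28}; the non-residues are the remaining 14 nonzero classes.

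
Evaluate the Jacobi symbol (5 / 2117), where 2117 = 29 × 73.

-1

Reciprocity: 5 ≡ 1 and 2117 ≡ 1 (mod 4), so (5/2117) = +(2117/5).
Reduce top mod 5: now compute (2/5).
Pull out 2: since 5 ≡ 5 (mod 8), (2/5) = -1.
Reached (1/5) = 1. Collecting the sign flips along the way, the symbol is -1.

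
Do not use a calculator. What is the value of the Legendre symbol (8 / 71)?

1

Euler's criterion: (8/71) ≡ 8^35 (mod 71).
8^2 ≡ 64 (mod 71)
8^4 ≡ 49 (mod 71)
8^8 ≡ 58 (mod 71)
8^16 ≡ 27 (mod 71)
8^32 ≡ 19 (mod 71)
8^35 = 8^(32+2+1) ≡ 1 (mod 71).
Result is 1, so (8/71) = 1.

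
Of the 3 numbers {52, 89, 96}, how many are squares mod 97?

2

(52/97) = -1 → non-residue.
(89/97) = +1 → QR.
(96/97) = +1 → QR.
Total quadratic residues among the 3: 2.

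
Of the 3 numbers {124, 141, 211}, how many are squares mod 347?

1

(124/347) = +1 → QR.
(141/347) = -1 → non-residue.
(211/347) = -1 → non-residue.
Total quadratic residues among the 3: 1.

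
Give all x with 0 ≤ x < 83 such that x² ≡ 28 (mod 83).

32, 51

Since 83 ≡ 3 (mod 4), a square root of 28 is 28^((83+1)/4) = 28^21 mod 83.
Repeated squaring: 28^2≡37, 28^4≡41, 28^8≡21, 28^16≡26 (mod 83).
28^21 = 28^(16+4+1) ≡ 51 (mod 83).
Check: 51² = 2601 ≡ 28 (mod 83). The two roots are 32 and 51.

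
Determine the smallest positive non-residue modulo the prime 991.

3

(2/991) = +1, so 2 is a residue.
(3/991) = −1, so 3 is the smallest positive non-residue mod 991.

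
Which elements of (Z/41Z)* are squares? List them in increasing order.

1, 2, 4, 5, 8, 9, 10, 16, 18, 20, 21, 23, 25, 31, 32, 33, 36, 37, 39, 40

Square k = 1,…,20 (k and 41−k give the same square):
1²=1, 2²=4, 3²=9, 4²=16, 5²=25, 6²=36, 7²≡8, 8²≡23, 9²≡40, 10²≡18, 11²≡39, 12²≡21, 13²≡5, 14²≡32, 15²≡20, 16²≡10, 17²≡2, 18²≡37, 19²≡33, 20²≡31 (mod 41).
So the quadratic residues mod 41 are {1, 2, 4, 5, 8, 9, 10, 16, 18, 20, 21, 23, 25, 31, 32, 33, 36, 37, 39, 40}.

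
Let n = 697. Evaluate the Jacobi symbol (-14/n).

1

First reduce: -14 ≡ 683 (mod 697).
Reciprocity: 683 ≡ 3 and 697 ≡ 1 (mod 4), so (683/697) = +(697/683).
Reduce top mod 683: now compute (14/683).
Pull out 2: since 683 ≡ 3 (mod 8), (2/683) = -1.
Reciprocity: 7 ≡ 3 and 683 ≡ 3 (mod 4), so (7/683) = −(683/7).
Reduce top mod 7: now compute (4/7).
Pull out 2^2: since 7 ≡ 7 (mod 8), (2/7) = +1, so (2/7)^2 = +1.
Reached (1/7) = 1. Collecting the sign flips along the way, the symbol is +1.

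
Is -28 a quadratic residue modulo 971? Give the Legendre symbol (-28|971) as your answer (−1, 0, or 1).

First reduce: -28 ≡ 943 (mod 971).
Reciprocity: 943 ≡ 3 and 971 ≡ 3 (mod 4), so (943/971) = −(971/943).
Reduce top mod 943: now compute (28/943).
Pull out 2^2: since 943 ≡ 7 (mod 8), (2/943) = +1, so (2/943)^2 = +1.
Reciprocity: 7 ≡ 3 and 943 ≡ 3 (mod 4), so (7/943) = −(943/7).
Reduce top mod 7: now compute (5/7).
Reciprocity: 5 ≡ 1 and 7 ≡ 3 (mod 4), so (5/7) = +(7/5).
Reduce top mod 5: now compute (2/5).
Pull out 2: since 5 ≡ 5 (mod 8), (2/5) = -1.
Reached (1/5) = 1. Collecting the sign flips along the way, the symbol is -1.

-1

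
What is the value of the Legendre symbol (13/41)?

-1

Reciprocity: 13 ≡ 1 and 41 ≡ 1 (mod 4), so (13/41) = +(41/13).
Reduce top mod 13: now compute (2/13).
Pull out 2: since 13 ≡ 5 (mod 8), (2/13) = -1.
Reached (1/13) = 1. Collecting the sign flips along the way, the symbol is -1.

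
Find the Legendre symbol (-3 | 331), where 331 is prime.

1

Euler's criterion: (-3/331) ≡ 328^165 (mod 331).
328^2 ≡ 9 (mod 331)
328^4 ≡ 81 (mod 331)
328^8 ≡ 272 (mod 331)
328^16 ≡ 171 (mod 331)
328^32 ≡ 113 (mod 331)
328^64 ≡ 191 (mod 331)
328^128 ≡ 71 (mod 331)
328^165 = 328^(128+32+4+1) ≡ 1 (mod 331).
Result is 1, so (-3/331) = 1.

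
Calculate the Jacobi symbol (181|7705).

Reciprocity: 181 ≡ 1 and 7705 ≡ 1 (mod 4), so (181/7705) = +(7705/181).
Reduce top mod 181: now compute (103/181).
Reciprocity: 103 ≡ 3 and 181 ≡ 1 (mod 4), so (103/181) = +(181/103).
Reduce top mod 103: now compute (78/103).
Pull out 2: since 103 ≡ 7 (mod 8), (2/103) = +1.
Reciprocity: 39 ≡ 3 and 103 ≡ 3 (mod 4), so (39/103) = −(103/39).
Reduce top mod 39: now compute (25/39).
Reciprocity: 25 ≡ 1 and 39 ≡ 3 (mod 4), so (25/39) = +(39/25).
Reduce top mod 25: now compute (14/25).
Pull out 2: since 25 ≡ 1 (mod 8), (2/25) = +1.
Reciprocity: 7 ≡ 3 and 25 ≡ 1 (mod 4), so (7/25) = +(25/7).
Reduce top mod 7: now compute (4/7).
Pull out 2^2: since 7 ≡ 7 (mod 8), (2/7) = +1, so (2/7)^2 = +1.
Reached (1/7) = 1. Collecting the sign flips along the way, the symbol is -1.

-1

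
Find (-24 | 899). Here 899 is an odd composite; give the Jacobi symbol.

1

First reduce: -24 ≡ 875 (mod 899).
Reciprocity: 875 ≡ 3 and 899 ≡ 3 (mod 4), so (875/899) = −(899/875).
Reduce top mod 875: now compute (24/875).
Pull out 2^3: since 875 ≡ 3 (mod 8), (2/875) = -1, so (2/875)^3 = -1.
Reciprocity: 3 ≡ 3 and 875 ≡ 3 (mod 4), so (3/875) = −(875/3).
Reduce top mod 3: now compute (2/3).
Pull out 2: since 3 ≡ 3 (mod 8), (2/3) = -1.
Reached (1/3) = 1. Collecting the sign flips along the way, the symbol is +1.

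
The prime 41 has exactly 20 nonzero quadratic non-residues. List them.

Square k = 1,…,20 (k and 41−k give the same square):
1²=1, 2²=4, 3²=9, 4²=16, 5²=25, 6²=36, 7²≡8, 8²≡23, 9²≡40, 10²≡18, 11²≡39, 12²≡21, 13²≡5, 14²≡32, 15²≡20, 16²≡10, 17²≡2, 18²≡37, 19²≡33, 20²≡31 (mod 41).
The residues are {1, 2, 4, 5, 8, 9, 10, 16, 18, 20, 21, 23, 25, 31, 32, 33, 36, 37, 39, 40}; the non-residues are the remaining 20 nonzero classes.

3 6 7 11 12 13 14 15 17 19 22 24 26 27 28 29 30 34 35 38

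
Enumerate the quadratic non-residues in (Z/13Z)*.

2, 5, 6, 7, 8, 11

Square k = 1,…,6 (k and 13−k give the same square):
1²=1, 2²=4, 3²=9, 4²≡3, 5²≡12, 6²≡10 (mod 13).
The residues are {1, 3, 4, 9, 10, 12}; the non-residues are the remaining 6 nonzero classes.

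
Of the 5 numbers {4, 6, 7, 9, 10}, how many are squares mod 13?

3

(4/13) = +1 → QR.
(6/13) = -1 → non-residue.
(7/13) = -1 → non-residue.
(9/13) = +1 → QR.
(10/13) = +1 → QR.
Total quadratic residues among the 5: 3.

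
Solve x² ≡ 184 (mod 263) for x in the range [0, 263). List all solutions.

Since 263 ≡ 3 (mod 4), a square root of 184 is 184^((263+1)/4) = 184^66 mod 263.
Repeated squaring: 184^2≡192, 184^4≡44, 184^8≡95, 184^16≡83, 184^32≡51, 184^64≡234 (mod 263).
184^66 = 184^(64+2) ≡ 218 (mod 263).
Check: 218² = 47524 ≡ 184 (mod 263). The two roots are 45 and 218.

45, 218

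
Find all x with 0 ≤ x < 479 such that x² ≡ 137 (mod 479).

63, 416

Since 479 ≡ 3 (mod 4), a square root of 137 is 137^((479+1)/4) = 137^120 mod 479.
Repeated squaring: 137^2≡88, 137^4≡80, 137^8≡173, 137^16≡231, 137^32≡192, 137^64≡460 (mod 479).
137^120 = 137^(64+32+16+8) ≡ 63 (mod 479).
Check: 63² = 3969 ≡ 137 (mod 479). The two roots are 63 and 416.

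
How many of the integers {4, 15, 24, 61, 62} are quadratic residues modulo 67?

4

(4/67) = +1 → QR.
(15/67) = +1 → QR.
(24/67) = +1 → QR.
(61/67) = -1 → non-residue.
(62/67) = +1 → QR.
Total quadratic residues among the 5: 4.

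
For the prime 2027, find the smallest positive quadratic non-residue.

(2/2027) = −1, so 2 is the smallest positive non-residue mod 2027.

2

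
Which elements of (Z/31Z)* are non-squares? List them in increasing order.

3, 6, 11, 12, 13, 15, 17, 21, 22, 23, 24, 26, 27, 29, 30

Square k = 1,…,15 (k and 31−k give the same square):
1²=1, 2²=4, 3²=9, 4²=16, 5²=25, 6²≡5, 7²≡18, 8²≡2, 9²≡19, 10²≡7, 11²≡28, 12²≡20, 13²≡14, 14²≡10, 15²≡8 (mod 31).
The residues are {1, 2, 4, 5, 7, 8, 9, 10, 14, 16, 18, 19, 20, 25, 28}; the non-residues are the remaining 15 nonzero classes.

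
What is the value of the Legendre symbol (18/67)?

-1

Pull out 2: since 67 ≡ 3 (mod 8), (2/67) = -1.
Reciprocity: 9 ≡ 1 and 67 ≡ 3 (mod 4), so (9/67) = +(67/9).
Reduce top mod 9: now compute (4/9).
Pull out 2^2: since 9 ≡ 1 (mod 8), (2/9) = +1, so (2/9)^2 = +1.
Reached (1/9) = 1. Collecting the sign flips along the way, the symbol is -1.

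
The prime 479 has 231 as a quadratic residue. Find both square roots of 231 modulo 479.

Since 479 ≡ 3 (mod 4), a square root of 231 is 231^((479+1)/4) = 231^120 mod 479.
Repeated squaring: 231^2≡192, 231^4≡460, 231^8≡361, 231^16≡33, 231^32≡131, 231^64≡396 (mod 479).
231^120 = 231^(64+32+16+8) ≡ 173 (mod 479).
Check: 173² = 29929 ≡ 231 (mod 479). The two roots are 173 and 306.

173, 306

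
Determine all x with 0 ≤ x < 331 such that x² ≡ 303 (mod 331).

36, 295

Since 331 ≡ 3 (mod 4), a square root of 303 is 303^((331+1)/4) = 303^83 mod 331.
Repeated squaring: 303^2≡122, 303^4≡320, 303^8≡121, 303^16≡77, 303^32≡302, 303^64≡179 (mod 331).
303^83 = 303^(64+16+2+1) ≡ 36 (mod 331).
Check: 36² = 1296 ≡ 303 (mod 331). The two roots are 36 and 295.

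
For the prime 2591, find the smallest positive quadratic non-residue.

(2/2591) = +1, so 2 is a residue.
(3/2591) = +1, so 3 is a residue.
(4/2591) = +1, so 4 is a residue.
(5/2591) = +1, so 5 is a residue.
(6/2591) = +1, so 6 is a residue.
(7/2591) = −1, so 7 is the smallest positive non-residue mod 2591.

7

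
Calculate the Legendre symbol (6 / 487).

-1

Pull out 2: since 487 ≡ 7 (mod 8), (2/487) = +1.
Reciprocity: 3 ≡ 3 and 487 ≡ 3 (mod 4), so (3/487) = −(487/3).
Reduce top mod 3: now compute (1/3).
Reached (1/3) = 1. Collecting the sign flips along the way, the symbol is -1.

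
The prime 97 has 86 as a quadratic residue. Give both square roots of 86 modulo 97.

38, 59

97 ≡ 1 (mod 4), so we find a root by search.
Trying successive values, 38² = 1444 ≡ 86 (mod 97). The other root is 97 − 38 = 59.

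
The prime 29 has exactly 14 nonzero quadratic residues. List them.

Square k = 1,…,14 (k and 29−k give the same square):
1²=1, 2²=4, 3²=9, 4²=16, 5²=25, 6²≡7, 7²≡20, 8²≡6, 9²≡23, 10²≡13, 11²≡5, 12²≡28, 13²≡24, 14²≡22 (mod 29).
So the quadratic residues mod 29 are {1, 4, 5, 6, 7, 9, 13, 16, 20, 22, 23, 24, 25, 28}.

1, 4, 5, 6, 7, 9, 13, 16, 20, 22, 23, 24, 25, 28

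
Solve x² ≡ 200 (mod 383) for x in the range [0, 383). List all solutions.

Since 383 ≡ 3 (mod 4), a square root of 200 is 200^((383+1)/4) = 200^96 mod 383.
Repeated squaring: 200^2≡168, 200^4≡265, 200^8≡136, 200^16≡112, 200^32≡288, 200^64≡216 (mod 383).
200^96 = 200^(64+32) ≡ 162 (mod 383).
Check: 162² = 26244 ≡ 200 (mod 383). The two roots are 162 and 221.

162, 221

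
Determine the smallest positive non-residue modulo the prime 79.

3

(2/79) = +1, so 2 is a residue.
(3/79) = −1, so 3 is the smallest positive non-residue mod 79.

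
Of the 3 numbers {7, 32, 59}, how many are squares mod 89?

1

(7/89) = -1 → non-residue.
(32/89) = +1 → QR.
(59/89) = -1 → non-residue.
Total quadratic residues among the 3: 1.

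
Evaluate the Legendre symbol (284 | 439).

1

Pull out 2^2: since 439 ≡ 7 (mod 8), (2/439) = +1, so (2/439)^2 = +1.
Reciprocity: 71 ≡ 3 and 439 ≡ 3 (mod 4), so (71/439) = −(439/71).
Reduce top mod 71: now compute (13/71).
Reciprocity: 13 ≡ 1 and 71 ≡ 3 (mod 4), so (13/71) = +(71/13).
Reduce top mod 13: now compute (6/13).
Pull out 2: since 13 ≡ 5 (mod 8), (2/13) = -1.
Reciprocity: 3 ≡ 3 and 13 ≡ 1 (mod 4), so (3/13) = +(13/3).
Reduce top mod 3: now compute (1/3).
Reached (1/3) = 1. Collecting the sign flips along the way, the symbol is +1.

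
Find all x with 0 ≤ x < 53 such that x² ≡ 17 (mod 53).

53 ≡ 1 (mod 4), so we find a root by search.
Trying successive values, 21² = 441 ≡ 17 (mod 53). The other root is 53 − 21 = 32.

21, 32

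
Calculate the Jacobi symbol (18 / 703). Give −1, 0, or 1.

1

Pull out 2: since 703 ≡ 7 (mod 8), (2/703) = +1.
Reciprocity: 9 ≡ 1 and 703 ≡ 3 (mod 4), so (9/703) = +(703/9).
Reduce top mod 9: now compute (1/9).
Reached (1/9) = 1. Collecting the sign flips along the way, the symbol is +1.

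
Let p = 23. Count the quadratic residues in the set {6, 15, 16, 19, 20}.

2

(6/23) = +1 → QR.
(15/23) = -1 → non-residue.
(16/23) = +1 → QR.
(19/23) = -1 → non-residue.
(20/23) = -1 → non-residue.
Total quadratic residues among the 5: 2.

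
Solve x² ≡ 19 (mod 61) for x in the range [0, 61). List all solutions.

18, 43

61 ≡ 1 (mod 4), so we find a root by search.
Trying successive values, 18² = 324 ≡ 19 (mod 61). The other root is 61 − 18 = 43.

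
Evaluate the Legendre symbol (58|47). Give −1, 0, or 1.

First reduce: 58 ≡ 11 (mod 47).
Reciprocity: 11 ≡ 3 and 47 ≡ 3 (mod 4), so (11/47) = −(47/11).
Reduce top mod 11: now compute (3/11).
Reciprocity: 3 ≡ 3 and 11 ≡ 3 (mod 4), so (3/11) = −(11/3).
Reduce top mod 3: now compute (2/3).
Pull out 2: since 3 ≡ 3 (mod 8), (2/3) = -1.
Reached (1/3) = 1. Collecting the sign flips along the way, the symbol is -1.

-1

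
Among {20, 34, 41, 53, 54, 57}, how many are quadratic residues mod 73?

3

(20/73) = -1 → non-residue.
(34/73) = -1 → non-residue.
(41/73) = +1 → QR.
(53/73) = -1 → non-residue.
(54/73) = +1 → QR.
(57/73) = +1 → QR.
Total quadratic residues among the 6: 3.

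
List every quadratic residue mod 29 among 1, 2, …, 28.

Square k = 1,…,14 (k and 29−k give the same square):
1²=1, 2²=4, 3²=9, 4²=16, 5²=25, 6²≡7, 7²≡20, 8²≡6, 9²≡23, 10²≡13, 11²≡5, 12²≡28, 13²≡24, 14²≡22 (mod 29).
So the quadratic residues mod 29 are {1, 4, 5, 6, 7, 9, 13, 16, 20, 22, 23, 24, 25, 28}.

1 4 5 6 7 9 13 16 20 22 23 24 25 28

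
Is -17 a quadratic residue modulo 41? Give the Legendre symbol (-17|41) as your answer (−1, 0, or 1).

-1

Euler's criterion: (-17/41) ≡ 24^20 (mod 41).
24^2 ≡ 2 (mod 41)
24^4 ≡ 4 (mod 41)
24^8 ≡ 16 (mod 41)
24^16 ≡ 10 (mod 41)
24^20 = 24^(16+4) ≡ 40 (mod 41).
Result is 40 ≡ −1, so (-17/41) = −1.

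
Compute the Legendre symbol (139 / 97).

First reduce: 139 ≡ 42 (mod 97).
Pull out 2: since 97 ≡ 1 (mod 8), (2/97) = +1.
Reciprocity: 21 ≡ 1 and 97 ≡ 1 (mod 4), so (21/97) = +(97/21).
Reduce top mod 21: now compute (13/21).
Reciprocity: 13 ≡ 1 and 21 ≡ 1 (mod 4), so (13/21) = +(21/13).
Reduce top mod 13: now compute (8/13).
Pull out 2^3: since 13 ≡ 5 (mod 8), (2/13) = -1, so (2/13)^3 = -1.
Reached (1/13) = 1. Collecting the sign flips along the way, the symbol is -1.

-1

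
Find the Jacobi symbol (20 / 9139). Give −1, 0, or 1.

1

Pull out 2^2: since 9139 ≡ 3 (mod 8), (2/9139) = -1, so (2/9139)^2 = +1.
Reciprocity: 5 ≡ 1 and 9139 ≡ 3 (mod 4), so (5/9139) = +(9139/5).
Reduce top mod 5: now compute (4/5).
Pull out 2^2: since 5 ≡ 5 (mod 8), (2/5) = -1, so (2/5)^2 = +1.
Reached (1/5) = 1. Collecting the sign flips along the way, the symbol is +1.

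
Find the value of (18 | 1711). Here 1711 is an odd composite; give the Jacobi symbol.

Pull out 2: since 1711 ≡ 7 (mod 8), (2/1711) = +1.
Reciprocity: 9 ≡ 1 and 1711 ≡ 3 (mod 4), so (9/1711) = +(1711/9).
Reduce top mod 9: now compute (1/9).
Reached (1/9) = 1. Collecting the sign flips along the way, the symbol is +1.

1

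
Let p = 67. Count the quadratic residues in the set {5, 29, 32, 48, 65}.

2

(5/67) = -1 → non-residue.
(29/67) = +1 → QR.
(32/67) = -1 → non-residue.
(48/67) = -1 → non-residue.
(65/67) = +1 → QR.
Total quadratic residues among the 5: 2.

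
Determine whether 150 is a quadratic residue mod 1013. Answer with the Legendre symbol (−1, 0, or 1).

1

Pull out 2: since 1013 ≡ 5 (mod 8), (2/1013) = -1.
Reciprocity: 75 ≡ 3 and 1013 ≡ 1 (mod 4), so (75/1013) = +(1013/75).
Reduce top mod 75: now compute (38/75).
Pull out 2: since 75 ≡ 3 (mod 8), (2/75) = -1.
Reciprocity: 19 ≡ 3 and 75 ≡ 3 (mod 4), so (19/75) = −(75/19).
Reduce top mod 19: now compute (18/19).
Pull out 2: since 19 ≡ 3 (mod 8), (2/19) = -1.
Reciprocity: 9 ≡ 1 and 19 ≡ 3 (mod 4), so (9/19) = +(19/9).
Reduce top mod 9: now compute (1/9).
Reached (1/9) = 1. Collecting the sign flips along the way, the symbol is +1.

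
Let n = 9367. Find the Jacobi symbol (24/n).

-1

Pull out 2^3: since 9367 ≡ 7 (mod 8), (2/9367) = +1, so (2/9367)^3 = +1.
Reciprocity: 3 ≡ 3 and 9367 ≡ 3 (mod 4), so (3/9367) = −(9367/3).
Reduce top mod 3: now compute (1/3).
Reached (1/3) = 1. Collecting the sign flips along the way, the symbol is -1.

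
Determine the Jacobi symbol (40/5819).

-1

Pull out 2^3: since 5819 ≡ 3 (mod 8), (2/5819) = -1, so (2/5819)^3 = -1.
Reciprocity: 5 ≡ 1 and 5819 ≡ 3 (mod 4), so (5/5819) = +(5819/5).
Reduce top mod 5: now compute (4/5).
Pull out 2^2: since 5 ≡ 5 (mod 8), (2/5) = -1, so (2/5)^2 = +1.
Reached (1/5) = 1. Collecting the sign flips along the way, the symbol is -1.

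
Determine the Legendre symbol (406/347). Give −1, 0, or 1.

1

First reduce: 406 ≡ 59 (mod 347).
Reciprocity: 59 ≡ 3 and 347 ≡ 3 (mod 4), so (59/347) = −(347/59).
Reduce top mod 59: now compute (52/59).
Pull out 2^2: since 59 ≡ 3 (mod 8), (2/59) = -1, so (2/59)^2 = +1.
Reciprocity: 13 ≡ 1 and 59 ≡ 3 (mod 4), so (13/59) = +(59/13).
Reduce top mod 13: now compute (7/13).
Reciprocity: 7 ≡ 3 and 13 ≡ 1 (mod 4), so (7/13) = +(13/7).
Reduce top mod 7: now compute (6/7).
Pull out 2: since 7 ≡ 7 (mod 8), (2/7) = +1.
Reciprocity: 3 ≡ 3 and 7 ≡ 3 (mod 4), so (3/7) = −(7/3).
Reduce top mod 3: now compute (1/3).
Reached (1/3) = 1. Collecting the sign flips along the way, the symbol is +1.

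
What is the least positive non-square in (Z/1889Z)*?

(2/1889) = +1, so 2 is a residue.
(3/1889) = −1, so 3 is the smallest positive non-residue mod 1889.

3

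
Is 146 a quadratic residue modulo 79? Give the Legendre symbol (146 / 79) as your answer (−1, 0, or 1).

First reduce: 146 ≡ 67 (mod 79).
Reciprocity: 67 ≡ 3 and 79 ≡ 3 (mod 4), so (67/79) = −(79/67).
Reduce top mod 67: now compute (12/67).
Pull out 2^2: since 67 ≡ 3 (mod 8), (2/67) = -1, so (2/67)^2 = +1.
Reciprocity: 3 ≡ 3 and 67 ≡ 3 (mod 4), so (3/67) = −(67/3).
Reduce top mod 3: now compute (1/3).
Reached (1/3) = 1. Collecting the sign flips along the way, the symbol is +1.

1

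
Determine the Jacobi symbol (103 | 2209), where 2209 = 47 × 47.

1

Reciprocity: 103 ≡ 3 and 2209 ≡ 1 (mod 4), so (103/2209) = +(2209/103).
Reduce top mod 103: now compute (46/103).
Pull out 2: since 103 ≡ 7 (mod 8), (2/103) = +1.
Reciprocity: 23 ≡ 3 and 103 ≡ 3 (mod 4), so (23/103) = −(103/23).
Reduce top mod 23: now compute (11/23).
Reciprocity: 11 ≡ 3 and 23 ≡ 3 (mod 4), so (11/23) = −(23/11).
Reduce top mod 11: now compute (1/11).
Reached (1/11) = 1. Collecting the sign flips along the way, the symbol is +1.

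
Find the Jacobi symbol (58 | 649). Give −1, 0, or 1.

Pull out 2: since 649 ≡ 1 (mod 8), (2/649) = +1.
Reciprocity: 29 ≡ 1 and 649 ≡ 1 (mod 4), so (29/649) = +(649/29).
Reduce top mod 29: now compute (11/29).
Reciprocity: 11 ≡ 3 and 29 ≡ 1 (mod 4), so (11/29) = +(29/11).
Reduce top mod 11: now compute (7/11).
Reciprocity: 7 ≡ 3 and 11 ≡ 3 (mod 4), so (7/11) = −(11/7).
Reduce top mod 7: now compute (4/7).
Pull out 2^2: since 7 ≡ 7 (mod 8), (2/7) = +1, so (2/7)^2 = +1.
Reached (1/7) = 1. Collecting the sign flips along the way, the symbol is -1.

-1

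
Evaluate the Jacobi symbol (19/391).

-1

Reciprocity: 19 ≡ 3 and 391 ≡ 3 (mod 4), so (19/391) = −(391/19).
Reduce top mod 19: now compute (11/19).
Reciprocity: 11 ≡ 3 and 19 ≡ 3 (mod 4), so (11/19) = −(19/11).
Reduce top mod 11: now compute (8/11).
Pull out 2^3: since 11 ≡ 3 (mod 8), (2/11) = -1, so (2/11)^3 = -1.
Reached (1/11) = 1. Collecting the sign flips along the way, the symbol is -1.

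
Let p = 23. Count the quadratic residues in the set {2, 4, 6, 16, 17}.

4

(2/23) = +1 → QR.
(4/23) = +1 → QR.
(6/23) = +1 → QR.
(16/23) = +1 → QR.
(17/23) = -1 → non-residue.
Total quadratic residues among the 5: 4.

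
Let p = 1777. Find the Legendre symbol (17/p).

1

Reciprocity: 17 ≡ 1 and 1777 ≡ 1 (mod 4), so (17/1777) = +(1777/17).
Reduce top mod 17: now compute (9/17).
Reciprocity: 9 ≡ 1 and 17 ≡ 1 (mod 4), so (9/17) = +(17/9).
Reduce top mod 9: now compute (8/9).
Pull out 2^3: since 9 ≡ 1 (mod 8), (2/9) = +1, so (2/9)^3 = +1.
Reached (1/9) = 1. Collecting the sign flips along the way, the symbol is +1.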